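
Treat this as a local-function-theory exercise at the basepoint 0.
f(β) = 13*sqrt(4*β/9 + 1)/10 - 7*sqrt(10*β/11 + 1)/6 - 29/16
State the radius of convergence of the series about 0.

Branch term (13/10)*sqrt(1 - β/(-9/4)): its argument vanishes at β = -9/4, a square-root branch point, modulus 9/4.
Branch term (-7/6)*sqrt(1 - β/(-11/10)): its argument vanishes at β = -11/10, a square-root branch point, modulus 11/10.
The radius of convergence is the smallest modulus among the singular points: 11/10.

The radius of convergence is 11/10.


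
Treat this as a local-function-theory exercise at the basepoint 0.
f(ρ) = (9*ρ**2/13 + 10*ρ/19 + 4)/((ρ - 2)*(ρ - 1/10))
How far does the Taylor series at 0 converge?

The radius of convergence is 1/10.

Denominator factor (ρ - 2): pole of order 1 at 2, modulus 2.
Denominator factor (ρ - 1/10): pole of order 1 at 1/10, modulus 1/10.
The radius of convergence is the smallest modulus among the singular points: 1/10.


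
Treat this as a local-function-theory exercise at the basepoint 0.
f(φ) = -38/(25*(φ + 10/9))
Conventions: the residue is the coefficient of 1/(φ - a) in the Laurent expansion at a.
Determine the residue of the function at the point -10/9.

At the order-1 pole -10/9 set g(φ) = (φ - (-10/9))*f(φ) = -38/25.
Simple pole: residue = g(a) at a = -10/9, which is -38/25.

The residue is -38/25.


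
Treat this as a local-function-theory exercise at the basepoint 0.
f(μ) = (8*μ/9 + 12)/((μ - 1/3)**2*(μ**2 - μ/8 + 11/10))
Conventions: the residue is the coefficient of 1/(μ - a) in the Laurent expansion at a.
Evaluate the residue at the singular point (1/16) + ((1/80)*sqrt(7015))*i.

The residue is (364240/177241) + ((13330640/248669123)*sqrt(7015))*i.

The factor μ**2 - μ/8 + 11/10 splits as (μ - a)(μ - a') with a = (1/16) + ((1/80)*sqrt(7015))*i, a' = (1/16) - ((1/80)*sqrt(7015))*i. At the order-1 pole a set g(μ) = (μ - a)*f(μ) = [(8*μ/9 + 12)/(μ - 1/3)**2] / (μ - a').
Simple pole: residue = g(a) at a = (1/16) + ((1/80)*sqrt(7015))*i, which is (364240/177241) + ((13330640/248669123)*sqrt(7015))*i.


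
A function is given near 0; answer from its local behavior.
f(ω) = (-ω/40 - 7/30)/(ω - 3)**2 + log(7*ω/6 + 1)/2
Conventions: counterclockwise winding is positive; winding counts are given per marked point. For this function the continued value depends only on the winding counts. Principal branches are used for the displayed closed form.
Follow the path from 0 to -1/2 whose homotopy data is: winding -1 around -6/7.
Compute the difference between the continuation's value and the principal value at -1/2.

Continued minus principal equals -pi*i.

The rational part is single-valued and drops out of the difference; each branch term changes only by its own monodromy.
(1/2)*log(1 - ω/(-6/7)): each positive loop around -6/7 adds 2*pi*i to the log, so winding -1 contributes (1/2)*(-1)*2*pi*i = -pi*i.
Summing the contributions at ω = -1/2 gives -pi*i.


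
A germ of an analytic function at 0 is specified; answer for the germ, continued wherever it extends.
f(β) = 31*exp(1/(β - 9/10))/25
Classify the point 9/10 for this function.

The point is an essential singularity.

The exponent 1/(β - (9/10)) has a pole at 9/10, so exp(1/(β - (9/10))) takes every nonzero value near it: an essential singularity (not a pole of any order).


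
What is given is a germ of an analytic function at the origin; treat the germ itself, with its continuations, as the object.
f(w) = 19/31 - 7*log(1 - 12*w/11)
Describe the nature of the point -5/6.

The point is a regular point.

There is no denominator, hence no pole anywhere.
Branch term log(1 - w/(11/12)): argument at -5/6 is 21/11, nonzero, so -5/6 is not its branch point (a point on a principal cut is still regular for the continued germ).
So the germ continues analytically to -5/6.


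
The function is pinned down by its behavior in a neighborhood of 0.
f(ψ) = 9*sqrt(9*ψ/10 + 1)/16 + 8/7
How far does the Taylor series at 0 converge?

The radius of convergence is 10/9.

Branch term (9/16)*sqrt(1 - ψ/(-10/9)): its argument vanishes at ψ = -10/9, a square-root branch point, modulus 10/9.
The radius of convergence is the smallest modulus among the singular points: 10/9.


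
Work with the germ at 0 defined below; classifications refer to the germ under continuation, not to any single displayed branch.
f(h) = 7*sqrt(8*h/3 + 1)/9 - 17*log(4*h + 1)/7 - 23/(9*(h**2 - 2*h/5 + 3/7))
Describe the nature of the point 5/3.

The point is a regular point.

Denominator factors: h**2 - 2*h/5 + 3/7 = 160/63 at h = 5/3 — none vanishes.
Branch term log(1 - h/(-1/4)): argument at 5/3 is 23/3, nonzero, so 5/3 is not its branch point (a point on a principal cut is still regular for the continued germ).
Branch term sqrt(1 - h/(-3/8)): argument at 5/3 is 49/9, nonzero, so 5/3 is not its branch point (a point on a principal cut is still regular for the continued germ).
So the germ continues analytically to 5/3.


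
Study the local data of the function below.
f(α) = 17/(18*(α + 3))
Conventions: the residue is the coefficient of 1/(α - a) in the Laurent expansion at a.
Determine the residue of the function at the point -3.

The residue is 17/18.

At the order-1 pole -3 set g(α) = (α - (-3))*f(α) = 17/18.
Simple pole: residue = g(a) at a = -3, which is 17/18.


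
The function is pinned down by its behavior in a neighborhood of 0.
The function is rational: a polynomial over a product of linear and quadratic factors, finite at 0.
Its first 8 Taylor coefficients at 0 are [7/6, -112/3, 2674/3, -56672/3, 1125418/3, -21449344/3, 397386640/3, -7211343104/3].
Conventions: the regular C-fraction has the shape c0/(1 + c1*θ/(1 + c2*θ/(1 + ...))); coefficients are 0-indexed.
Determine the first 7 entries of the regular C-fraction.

Taylor coefficients (read off): a_0 = 7/6, a_1 = -112/3, a_2 = 2674/3, a_3 = -56672/3, a_4 = 1125418/3, a_5 = -21449344/3, a_6 = 397386640/3.
c0 = a_0 = 7/6. Peel one level at a time: if S = 1 + c*θ/S' with S'(0) = 1, then c is the θ-coefficient of S and S' = c*θ/(S - 1).
S_1 = c0/f = 1 + (32)*θ + (260)*θ^2 + ...; c1 = 32.
S_2 = c1*θ/(S_1 - 1) = 1 + (-65/8)*θ + (4097/64)*θ^2 + ...; c2 = -65/8.
S_3 = c2*θ/(S_2 - 1) = 1 + (4097/520)*θ + (191/4225)*θ^2 + ...; c3 = 4097/520.
S_4 = c3*θ/(S_3 - 1) = 1 + (-1528/266305)*θ + (16192/16785409)*θ^2 + ...; c4 = -1528/266305.
S_5 = c4*θ/(S_4 - 1) = 1 + (131560/782527)*θ + (65/36481)*θ^2 + ...; c5 = 131560/782527.
S_6 = c5*θ/(S_5 - 1) = 1 + (-4097/386584)*θ + ...; c6 = -4097/386584.

The regular C-fraction coefficients are [7/6, 32, -65/8, 4097/520, -1528/266305, 131560/782527, -4097/386584].


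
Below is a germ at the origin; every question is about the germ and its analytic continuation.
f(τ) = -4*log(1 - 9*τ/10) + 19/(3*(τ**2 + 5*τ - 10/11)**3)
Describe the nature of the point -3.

The point is a regular point.

Denominator factors: τ**2 + 5*τ - 10/11 = -76/11 at τ = -3 — none vanishes.
Branch term log(1 - τ/(10/9)): argument at -3 is 37/10, nonzero, so -3 is not its branch point (a point on a principal cut is still regular for the continued germ).
So the germ continues analytically to -3.


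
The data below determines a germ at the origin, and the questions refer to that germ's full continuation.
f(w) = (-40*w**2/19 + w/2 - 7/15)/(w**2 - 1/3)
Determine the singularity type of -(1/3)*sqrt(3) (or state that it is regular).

The denominator factor w**2 - 1/3 vanishes at -(1/3)*sqrt(3) and appears to the power 1; the numerator there equals -111/95 - (1/6)*sqrt(3), nonzero, and no other factor vanishes.
Hence a pole whose order is the multiplicity, 1.

The point is a pole of order 1.


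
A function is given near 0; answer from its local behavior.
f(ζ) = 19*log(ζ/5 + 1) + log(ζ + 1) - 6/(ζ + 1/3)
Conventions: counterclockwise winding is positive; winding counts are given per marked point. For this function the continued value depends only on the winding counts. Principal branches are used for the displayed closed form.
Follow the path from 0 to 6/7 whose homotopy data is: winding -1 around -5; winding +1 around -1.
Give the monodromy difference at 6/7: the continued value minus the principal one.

The rational part is single-valued and drops out of the difference; each branch term changes only by its own monodromy.
(1)*log(1 - ζ/(-1)): each positive loop around -1 adds 2*pi*i to the log, so winding +1 contributes (1)*(1)*2*pi*i = (2)*pi*i.
(19)*log(1 - ζ/(-5)): each positive loop around -5 adds 2*pi*i to the log, so winding -1 contributes (19)*(-1)*2*pi*i = -(38)*pi*i.
Summing the contributions at ζ = 6/7 gives -(36)*pi*i.

Continued minus principal equals -(36)*pi*i.


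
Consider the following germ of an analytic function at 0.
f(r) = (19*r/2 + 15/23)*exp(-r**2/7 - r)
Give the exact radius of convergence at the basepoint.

The radius of convergence is infinite.

The factor exp(-r**2/7 - r) is entire and contributes no finite singular point.
The polynomial part has no poles.
No finite singular points: the Taylor series at 0 converges everywhere.


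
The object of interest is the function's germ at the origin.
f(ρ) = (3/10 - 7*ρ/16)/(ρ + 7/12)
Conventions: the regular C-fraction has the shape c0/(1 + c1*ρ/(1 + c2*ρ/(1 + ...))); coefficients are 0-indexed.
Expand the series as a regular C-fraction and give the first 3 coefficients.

The regular C-fraction coefficients are [18/35, 533/168, -35/24].

Taylor coefficients (expand at 0): a_0 = 18/35, a_1 = -1599/980, a_2 = 4797/1715.
c0 = a_0 = 18/35. Peel one level at a time: if S = 1 + c*ρ/S' with S'(0) = 1, then c is the ρ-coefficient of S and S' = c*ρ/(S - 1).
S_1 = c0/f = 1 + (533/168)*ρ + (2665/576)*ρ^2 + ...; c1 = 533/168.
S_2 = c1*ρ/(S_1 - 1) = 1 + (-35/24)*ρ + ...; c2 = -35/24.


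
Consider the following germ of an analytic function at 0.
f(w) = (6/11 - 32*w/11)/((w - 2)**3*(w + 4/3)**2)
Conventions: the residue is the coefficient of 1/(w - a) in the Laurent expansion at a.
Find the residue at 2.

The residue is 1593/55000.

At the order-3 pole 2 set g(w) = (w - (2))^3*f(w) = (6/11 - 32*w/11)/(w + 4/3)**2.
Order-3 pole: residue = g''(a)/2; g''(2) = 1593/27500, so the residue is 1593/55000.


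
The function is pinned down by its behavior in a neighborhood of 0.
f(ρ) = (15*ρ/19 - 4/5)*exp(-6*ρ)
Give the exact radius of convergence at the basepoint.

The factor exp(-6*ρ) is entire and contributes no finite singular point.
The polynomial part has no poles.
No finite singular points: the Taylor series at 0 converges everywhere.

The radius of convergence is infinite.


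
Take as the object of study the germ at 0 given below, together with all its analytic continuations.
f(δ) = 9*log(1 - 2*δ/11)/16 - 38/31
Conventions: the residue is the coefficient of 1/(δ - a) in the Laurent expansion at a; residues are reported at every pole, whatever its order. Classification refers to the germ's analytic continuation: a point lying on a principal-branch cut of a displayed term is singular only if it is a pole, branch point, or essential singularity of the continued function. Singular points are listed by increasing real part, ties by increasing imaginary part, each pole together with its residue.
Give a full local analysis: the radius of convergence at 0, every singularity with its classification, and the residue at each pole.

Radius of convergence at 0: 11/2.
At 11/2: a logarithmic branch point.

Branch term (9/16)*log(1 - δ/(11/2)): its argument vanishes at δ = 11/2, a logarithmic branch point, modulus 11/2.
The radius of convergence is the smallest modulus among the singular points: 11/2.


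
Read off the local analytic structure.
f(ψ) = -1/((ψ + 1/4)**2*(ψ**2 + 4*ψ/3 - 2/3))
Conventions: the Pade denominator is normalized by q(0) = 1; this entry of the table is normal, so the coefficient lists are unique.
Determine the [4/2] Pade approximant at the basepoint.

The Pade approximant has numerator coefficients [24, -581440/60031, 59910528/300155, -46860288/300155, 83200000/60031]; denominator coefficients [1, 1007878/180093, 2638479/600310].

Taylor coefficients needed (expand at 0): a_0 = 24, a_1 = -144, a_2 = 900, a_3 = -4560, a_4 = 22950, a_5 = -108396, a_6 = 505761.
Write the denominator as Q(ψ) = 1 + q1*ψ + q2*ψ^2. Requiring Q*f - P = O(ψ^7) with deg P <= 4 kills the coefficients of ψ^5..ψ^6 in Q*f:
  ψ^5: a_5 + q1*a_4 + q2*a_3 = 0, i.e. -108396 + (22950)*q1 + (-4560)*q2 = 0.
  ψ^6: a_6 + q1*a_5 + q2*a_4 = 0, i.e. 505761 + (-108396)*q1 + (22950)*q2 = 0.
Solving this linear system: q1 = 1007878/180093, q2 = 2638479/600310.
The numerator is Q*f truncated at degree 4: P0 = a_0 = 24; P1 = a_1 + q1*a_0 = -581440/60031; P2 = a_2 + q1*a_1 + q2*a_0 = 59910528/300155; P3 = a_3 + q1*a_2 + q2*a_1 = -46860288/300155; P4 = a_4 + q1*a_3 + q2*a_2 = 83200000/60031.


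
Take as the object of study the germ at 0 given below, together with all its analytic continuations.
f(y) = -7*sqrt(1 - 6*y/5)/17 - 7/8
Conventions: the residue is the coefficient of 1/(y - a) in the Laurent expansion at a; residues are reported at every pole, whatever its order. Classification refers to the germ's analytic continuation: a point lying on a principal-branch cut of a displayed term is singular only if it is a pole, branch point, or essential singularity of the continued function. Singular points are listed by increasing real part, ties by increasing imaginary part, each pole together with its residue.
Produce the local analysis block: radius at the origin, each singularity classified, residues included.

Branch term (-7/17)*sqrt(1 - y/(5/6)): its argument vanishes at y = 5/6, a square-root branch point, modulus 5/6.
The radius of convergence is the smallest modulus among the singular points: 5/6.

Radius of convergence at 0: 5/6.
At 5/6: an algebraic (square-root) branch point.


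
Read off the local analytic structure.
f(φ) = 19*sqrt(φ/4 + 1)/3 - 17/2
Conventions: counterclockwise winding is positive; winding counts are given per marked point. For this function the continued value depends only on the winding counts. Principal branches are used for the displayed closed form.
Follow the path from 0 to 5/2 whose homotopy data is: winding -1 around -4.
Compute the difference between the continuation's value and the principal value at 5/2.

The rational part is single-valued and drops out of the difference; each branch term changes only by its own monodromy.
(19/3)*sqrt(1 - φ/(-4)): winding -1 is odd, the square root flips sign, contributing -2*(19/3)*sqrt(1 - (5/2)/(-4)) = -2*(19/3)*sqrt(13/8) = -(19/6)*sqrt(26).
Summing the contributions at φ = 5/2 gives -(19/6)*sqrt(26).

Continued minus principal equals -(19/6)*sqrt(26).


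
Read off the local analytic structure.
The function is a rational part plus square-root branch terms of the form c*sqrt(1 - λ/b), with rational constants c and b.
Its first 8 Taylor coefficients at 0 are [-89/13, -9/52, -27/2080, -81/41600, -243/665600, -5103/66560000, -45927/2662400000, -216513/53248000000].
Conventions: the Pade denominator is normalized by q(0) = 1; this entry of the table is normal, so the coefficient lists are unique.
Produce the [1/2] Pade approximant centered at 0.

The Pade approximant has numerator coefficients [-89/13, 17103/15340]; denominator coefficients [1, -111/590, 27/9440].

Taylor coefficients needed (read off): a_0 = -89/13, a_1 = -9/52, a_2 = -27/2080, a_3 = -81/41600.
Write the denominator as Q(λ) = 1 + q1*λ + q2*λ^2. Requiring Q*f - P = O(λ^4) with deg P <= 1 kills the coefficients of λ^2..λ^3 in Q*f:
  λ^2: a_2 + q1*a_1 + q2*a_0 = 0, i.e. -27/2080 + (-9/52)*q1 + (-89/13)*q2 = 0.
  λ^3: a_3 + q1*a_2 + q2*a_1 = 0, i.e. -81/41600 + (-27/2080)*q1 + (-9/52)*q2 = 0.
Solving this linear system: q1 = -111/590, q2 = 27/9440.
The numerator is Q*f truncated at degree 1: P0 = a_0 = -89/13; P1 = a_1 + q1*a_0 = 17103/15340.


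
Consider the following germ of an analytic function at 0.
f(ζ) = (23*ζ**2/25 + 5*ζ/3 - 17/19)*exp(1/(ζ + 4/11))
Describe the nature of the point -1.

The point is a regular point.

There is no denominator, hence no pole anywhere.
The essential point of exp(1/(ζ - (-4/11))) is -4/11, not -1.
So the germ continues analytically to -1.


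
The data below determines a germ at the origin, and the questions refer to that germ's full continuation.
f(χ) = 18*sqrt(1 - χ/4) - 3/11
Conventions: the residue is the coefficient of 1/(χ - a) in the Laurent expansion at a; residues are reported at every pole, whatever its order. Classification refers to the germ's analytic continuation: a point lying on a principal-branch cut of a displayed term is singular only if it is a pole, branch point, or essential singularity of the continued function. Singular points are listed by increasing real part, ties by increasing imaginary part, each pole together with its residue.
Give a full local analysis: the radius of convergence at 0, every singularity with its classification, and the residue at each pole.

Radius of convergence at 0: 4.
At 4: an algebraic (square-root) branch point.

Branch term (18)*sqrt(1 - χ/(4)): its argument vanishes at χ = 4, a square-root branch point, modulus 4.
The radius of convergence is the smallest modulus among the singular points: 4.


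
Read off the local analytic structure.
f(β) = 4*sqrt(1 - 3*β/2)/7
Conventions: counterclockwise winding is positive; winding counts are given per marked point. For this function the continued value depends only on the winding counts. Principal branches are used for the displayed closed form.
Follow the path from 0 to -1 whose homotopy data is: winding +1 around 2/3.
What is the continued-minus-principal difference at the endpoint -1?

Continued minus principal equals -(4/7)*sqrt(10).

The rational part is single-valued and drops out of the difference; each branch term changes only by its own monodromy.
(4/7)*sqrt(1 - β/(2/3)): winding +1 is odd, the square root flips sign, contributing -2*(4/7)*sqrt(1 - (-1)/(2/3)) = -2*(4/7)*sqrt(5/2) = -(4/7)*sqrt(10).
Summing the contributions at β = -1 gives -(4/7)*sqrt(10).


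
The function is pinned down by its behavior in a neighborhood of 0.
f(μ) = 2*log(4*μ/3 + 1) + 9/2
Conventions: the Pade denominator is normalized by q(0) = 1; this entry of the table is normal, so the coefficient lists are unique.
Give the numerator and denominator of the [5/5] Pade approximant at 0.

Taylor coefficients needed (expand at 0): a_0 = 9/2, a_1 = 8/3, a_2 = -16/9, a_3 = 128/81, a_4 = -128/81, a_5 = 2048/1215, a_6 = -4096/2187, a_7 = 32768/15309, a_8 = -16384/6561, a_9 = 524288/177147, a_10 = -1048576/295245.
Write the denominator as Q(μ) = 1 + q1*μ + q2*μ^2 + q3*μ^3 + q4*μ^4 + q5*μ^5. Requiring Q*f - P = O(μ^11) with deg P <= 5 kills the coefficients of μ^6..μ^10 in Q*f:
  μ^6: a_6 + q1*a_5 + q2*a_4 + q3*a_3 + q4*a_2 + q5*a_1 = 0, i.e. -4096/2187 + (2048/1215)*q1 + (-128/81)*q2 + (128/81)*q3 + (-16/9)*q4 + (8/3)*q5 = 0.
  μ^7: a_7 + q1*a_6 + q2*a_5 + q3*a_4 + q4*a_3 + q5*a_2 = 0, i.e. 32768/15309 + (-4096/2187)*q1 + (2048/1215)*q2 + (-128/81)*q3 + (128/81)*q4 + (-16/9)*q5 = 0.
  μ^8: a_8 + q1*a_7 + q2*a_6 + q3*a_5 + q4*a_4 + q5*a_3 = 0, i.e. -16384/6561 + (32768/15309)*q1 + (-4096/2187)*q2 + (2048/1215)*q3 + (-128/81)*q4 + (128/81)*q5 = 0.
  μ^9: a_9 + q1*a_8 + q2*a_7 + q3*a_6 + q4*a_5 + q5*a_4 = 0, i.e. 524288/177147 + (-16384/6561)*q1 + (32768/15309)*q2 + (-4096/2187)*q3 + (2048/1215)*q4 + (-128/81)*q5 = 0.
  μ^10: a_10 + q1*a_9 + q2*a_8 + q3*a_7 + q4*a_6 + q5*a_5 = 0, i.e. -1048576/295245 + (524288/177147)*q1 + (-16384/6561)*q2 + (32768/15309)*q3 + (-4096/2187)*q4 + (2048/1215)*q5 = 0.
Solving this linear system: q1 = 10/3, q2 = 320/81, q3 = 160/81, q4 = 640/1701, q5 = 256/15309.
The numerator is Q*f truncated at degree 5: P0 = a_0 = 9/2; P1 = a_1 + q1*a_0 = 53/3; P2 = a_2 + q1*a_1 + q2*a_0 = 224/9; P3 = a_3 + q1*a_2 + q2*a_1 + q3*a_0 = 3664/243; P4 = a_4 + q1*a_3 + q2*a_2 + q3*a_1 + q4*a_0 = 18496/5103; P5 = a_5 + q1*a_4 + q2*a_3 + q3*a_2 + q4*a_1 + q5*a_0 = 52352/229635.

The Pade approximant has numerator coefficients [9/2, 53/3, 224/9, 3664/243, 18496/5103, 52352/229635]; denominator coefficients [1, 10/3, 320/81, 160/81, 640/1701, 256/15309].


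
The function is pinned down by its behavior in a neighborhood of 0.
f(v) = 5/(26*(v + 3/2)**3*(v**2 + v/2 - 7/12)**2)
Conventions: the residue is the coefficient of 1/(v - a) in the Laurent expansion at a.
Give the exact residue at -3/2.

At the order-3 pole -3/2 set g(v) = (v - (-3/2))^3*f(v) = 5/(26*(v**2 + v/2 - 7/12)**2).
Order-3 pole: residue = g''(a)/2; g''(-3/2) = 1753920/190333, so the residue is 876960/190333.

The residue is 876960/190333.


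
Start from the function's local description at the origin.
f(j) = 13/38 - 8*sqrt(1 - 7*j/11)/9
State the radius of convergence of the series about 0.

Branch term (-8/9)*sqrt(1 - j/(11/7)): its argument vanishes at j = 11/7, a square-root branch point, modulus 11/7.
The radius of convergence is the smallest modulus among the singular points: 11/7.

The radius of convergence is 11/7.


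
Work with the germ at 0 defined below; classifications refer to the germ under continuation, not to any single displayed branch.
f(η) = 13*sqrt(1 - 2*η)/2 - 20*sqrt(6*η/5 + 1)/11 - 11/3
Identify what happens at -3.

The point is a regular point.

There is no denominator, hence no pole anywhere.
Branch term sqrt(1 - η/(-5/6)): argument at -3 is -13/5, nonzero, so -3 is not its branch point (a point on a principal cut is still regular for the continued germ).
Branch term sqrt(1 - η/(1/2)): argument at -3 is 7, nonzero, so -3 is not its branch point (a point on a principal cut is still regular for the continued germ).
So the germ continues analytically to -3.


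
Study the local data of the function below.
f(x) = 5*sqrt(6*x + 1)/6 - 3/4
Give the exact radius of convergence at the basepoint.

The radius of convergence is 1/6.

Branch term (5/6)*sqrt(1 - x/(-1/6)): its argument vanishes at x = -1/6, a square-root branch point, modulus 1/6.
The radius of convergence is the smallest modulus among the singular points: 1/6.


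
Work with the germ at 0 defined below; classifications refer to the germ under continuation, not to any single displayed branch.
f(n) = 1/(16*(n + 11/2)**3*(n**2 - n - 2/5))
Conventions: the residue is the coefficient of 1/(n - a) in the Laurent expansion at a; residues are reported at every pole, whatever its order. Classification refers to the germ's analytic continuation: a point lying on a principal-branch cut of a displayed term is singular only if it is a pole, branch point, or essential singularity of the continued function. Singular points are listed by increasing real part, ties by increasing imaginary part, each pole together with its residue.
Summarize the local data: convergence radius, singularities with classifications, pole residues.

Denominator factor (n + 11/2)^3: pole of order 3 at -11/2, modulus 11/2.
Denominator factor (n**2 - n - 2/5): discriminant 13/5, real irrational roots 1/2 + (1/10)*sqrt(65) and 1/2 - (1/10)*sqrt(65); poles of order 1, moduli 1/2 + (1/10)*sqrt(65) and -1/2 + (1/10)*sqrt(65).
The radius of convergence is the smallest modulus among the singular points: -1/2 + (1/10)*sqrt(65).
At the order-3 pole -11/2 set g(n) = (n - (-11/2))^3*f(n) = 1/(16*(n**2 - n - 2/5)).
Order-3 pole: residue = g''(a)/2; g''(-11/2) = 108650/353393243, so the residue is 54325/353393243.
The factor n**2 - n - 2/5 splits as (n - a)(n - a') with a = 1/2 - (1/10)*sqrt(65), a' = 1/2 + (1/10)*sqrt(65). At the order-1 pole a set g(n) = (n - a)*f(n) = [1/(16*(n + 11/2)**3)] / (n - a').
Simple pole: residue = g(a) at a = 1/2 - (1/10)*sqrt(65), which is -54325/706786486 - (113850/4594112159)*sqrt(65).
The factor n**2 - n - 2/5 splits as (n - a)(n - a') with a = 1/2 + (1/10)*sqrt(65), a' = 1/2 - (1/10)*sqrt(65). At the order-1 pole a set g(n) = (n - a)*f(n) = [1/(16*(n + 11/2)**3)] / (n - a').
Simple pole: residue = g(a) at a = 1/2 + (1/10)*sqrt(65), which is -54325/706786486 + (113850/4594112159)*sqrt(65).
List the singular points by increasing real part (a conjugate pair: the negative imaginary part first).

Radius of convergence at 0: -1/2 + (1/10)*sqrt(65).
At -11/2: a pole of order 3; residue 54325/353393243.
At 1/2 - (1/10)*sqrt(65): a pole of order 1; residue -54325/706786486 - (113850/4594112159)*sqrt(65).
At 1/2 + (1/10)*sqrt(65): a pole of order 1; residue -54325/706786486 + (113850/4594112159)*sqrt(65).


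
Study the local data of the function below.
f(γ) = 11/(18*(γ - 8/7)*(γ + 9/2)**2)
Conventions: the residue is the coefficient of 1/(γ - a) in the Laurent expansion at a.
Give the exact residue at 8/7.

At the order-1 pole 8/7 set g(γ) = (γ - (8/7))*f(γ) = 11/(18*(γ + 9/2)**2).
Simple pole: residue = g(a) at a = 8/7, which is 1078/56169.

The residue is 1078/56169.


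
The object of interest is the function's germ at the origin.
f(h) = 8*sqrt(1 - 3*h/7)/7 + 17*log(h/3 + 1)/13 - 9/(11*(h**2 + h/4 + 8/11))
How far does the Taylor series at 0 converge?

Denominator factor (h**2 + h/4 + 8/11): discriminant -501/176, complex-conjugate roots (-1/8) + ((1/88)*sqrt(5511))*i and (-1/8) - ((1/88)*sqrt(5511))*i; poles of order 1, moduli (2/11)*sqrt(22) and (2/11)*sqrt(22).
Branch term (17/13)*log(1 - h/(-3)): its argument vanishes at h = -3, a logarithmic branch point, modulus 3.
Branch term (8/7)*sqrt(1 - h/(7/3)): its argument vanishes at h = 7/3, a square-root branch point, modulus 7/3.
The radius of convergence is the smallest modulus among the singular points: (2/11)*sqrt(22).

The radius of convergence is (2/11)*sqrt(22).


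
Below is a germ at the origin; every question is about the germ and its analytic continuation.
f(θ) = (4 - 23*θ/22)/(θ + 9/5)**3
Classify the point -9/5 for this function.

The point is a pole of order 3.

The denominator factor θ + 9/5 vanishes at -9/5 and appears to the power 3; the numerator there equals 647/110, nonzero, and no other factor vanishes.
Hence a pole whose order is the multiplicity, 3.


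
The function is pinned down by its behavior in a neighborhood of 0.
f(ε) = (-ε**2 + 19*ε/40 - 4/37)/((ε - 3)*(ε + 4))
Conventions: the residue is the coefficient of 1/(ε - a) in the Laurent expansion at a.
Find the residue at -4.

At the order-1 pole -4 set g(ε) = (ε - (-4))*f(ε) = (-ε**2 + 19*ε/40 - 4/37)/(ε - 3).
Simple pole: residue = g(a) at a = -4, which is 6663/2590.

The residue is 6663/2590.


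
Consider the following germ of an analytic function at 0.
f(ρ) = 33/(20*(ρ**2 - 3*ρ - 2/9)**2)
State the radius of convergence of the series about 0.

The radius of convergence is -3/2 + (1/6)*sqrt(89).

Denominator factor (ρ**2 - 3*ρ - 2/9)^2: discriminant 89/9, real irrational roots 3/2 + (1/6)*sqrt(89) and 3/2 - (1/6)*sqrt(89); poles of order 2, moduli 3/2 + (1/6)*sqrt(89) and -3/2 + (1/6)*sqrt(89).
The radius of convergence is the smallest modulus among the singular points: -3/2 + (1/6)*sqrt(89).


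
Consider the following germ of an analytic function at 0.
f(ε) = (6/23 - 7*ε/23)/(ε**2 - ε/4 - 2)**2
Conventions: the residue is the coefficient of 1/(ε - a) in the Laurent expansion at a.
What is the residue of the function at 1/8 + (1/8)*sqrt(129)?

The residue is -(656/382743)*sqrt(129).

The factor ε**2 - ε/4 - 2 splits as (ε - a)(ε - a') with a = 1/8 + (1/8)*sqrt(129), a' = 1/8 - (1/8)*sqrt(129). At the order-2 pole a set g(ε) = (ε - a)^2*f(ε) = [6/23 - 7*ε/23] / (ε - a')^2.
Order-2 pole: residue = g'(a); g'(1/8 + (1/8)*sqrt(129)) = -(656/382743)*sqrt(129), so the residue is -(656/382743)*sqrt(129).


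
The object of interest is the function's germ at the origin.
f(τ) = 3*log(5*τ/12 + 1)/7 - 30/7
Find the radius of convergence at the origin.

The radius of convergence is 12/5.

Branch term (3/7)*log(1 - τ/(-12/5)): its argument vanishes at τ = -12/5, a logarithmic branch point, modulus 12/5.
The radius of convergence is the smallest modulus among the singular points: 12/5.


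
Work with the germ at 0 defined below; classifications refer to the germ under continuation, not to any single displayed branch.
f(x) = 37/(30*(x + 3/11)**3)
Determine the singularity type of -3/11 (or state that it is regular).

The denominator factor x + 3/11 vanishes at -3/11 and appears to the power 3; the numerator there equals 37/30, nonzero, and no other factor vanishes.
Hence a pole whose order is the multiplicity, 3.

The point is a pole of order 3.


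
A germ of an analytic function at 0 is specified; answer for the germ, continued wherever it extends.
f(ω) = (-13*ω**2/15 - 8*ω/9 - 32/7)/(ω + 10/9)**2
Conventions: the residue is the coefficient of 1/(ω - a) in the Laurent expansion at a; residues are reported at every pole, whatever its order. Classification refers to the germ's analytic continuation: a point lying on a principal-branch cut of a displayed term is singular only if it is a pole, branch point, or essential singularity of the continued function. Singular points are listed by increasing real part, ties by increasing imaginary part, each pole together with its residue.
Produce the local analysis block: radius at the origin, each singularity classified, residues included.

Denominator factor (ω + 10/9)^2: pole of order 2 at -10/9, modulus 10/9.
The radius of convergence is the smallest modulus among the singular points: 10/9.
At the order-2 pole -10/9 set g(ω) = (ω - (-10/9))^2*f(ω) = -13*ω**2/15 - 8*ω/9 - 32/7.
Order-2 pole: residue = g'(a); g'(-10/9) = 28/27, so the residue is 28/27.

Radius of convergence at 0: 10/9.
At -10/9: a pole of order 2; residue 28/27.


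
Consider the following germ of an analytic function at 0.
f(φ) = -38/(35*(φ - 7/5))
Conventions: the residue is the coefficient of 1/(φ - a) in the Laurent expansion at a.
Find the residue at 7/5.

At the order-1 pole 7/5 set g(φ) = (φ - (7/5))*f(φ) = -38/35.
Simple pole: residue = g(a) at a = 7/5, which is -38/35.

The residue is -38/35.


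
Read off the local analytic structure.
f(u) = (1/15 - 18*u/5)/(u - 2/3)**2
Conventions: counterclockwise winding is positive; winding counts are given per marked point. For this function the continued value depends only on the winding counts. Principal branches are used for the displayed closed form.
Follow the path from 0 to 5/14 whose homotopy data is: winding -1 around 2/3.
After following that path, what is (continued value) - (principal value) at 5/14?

The function is rational, hence single-valued: continuing it around any pole returns the same value, so the difference is 0.

Continued minus principal equals 0.


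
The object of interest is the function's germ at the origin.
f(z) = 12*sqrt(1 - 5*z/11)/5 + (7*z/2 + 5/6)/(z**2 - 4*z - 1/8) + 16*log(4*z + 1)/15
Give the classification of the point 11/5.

The term (12/5)*sqrt(1 - z/(11/5)) has argument 1 - 11/5/(11/5) = 0 at 11/5: a square-root (algebraic, two-sheeted) branch point; the remaining terms are analytic or single-valued there.

The point is an algebraic (square-root) branch point.


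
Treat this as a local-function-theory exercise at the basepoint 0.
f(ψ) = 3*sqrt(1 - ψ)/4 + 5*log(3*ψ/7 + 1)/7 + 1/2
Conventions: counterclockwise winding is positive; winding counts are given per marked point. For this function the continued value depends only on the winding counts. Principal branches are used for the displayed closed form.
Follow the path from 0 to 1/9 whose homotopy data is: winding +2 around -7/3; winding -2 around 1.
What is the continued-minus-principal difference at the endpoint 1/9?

Continued minus principal equals (20/7)*pi*i.

The rational part is single-valued and drops out of the difference; each branch term changes only by its own monodromy.
(3/4)*sqrt(1 - ψ/(1)): winding -2 is even, the square root returns to the same sheet, contribution 0.
(5/7)*log(1 - ψ/(-7/3)): each positive loop around -7/3 adds 2*pi*i to the log, so winding +2 contributes (5/7)*(2)*2*pi*i = (20/7)*pi*i.
Summing the contributions at ψ = 1/9 gives (20/7)*pi*i.


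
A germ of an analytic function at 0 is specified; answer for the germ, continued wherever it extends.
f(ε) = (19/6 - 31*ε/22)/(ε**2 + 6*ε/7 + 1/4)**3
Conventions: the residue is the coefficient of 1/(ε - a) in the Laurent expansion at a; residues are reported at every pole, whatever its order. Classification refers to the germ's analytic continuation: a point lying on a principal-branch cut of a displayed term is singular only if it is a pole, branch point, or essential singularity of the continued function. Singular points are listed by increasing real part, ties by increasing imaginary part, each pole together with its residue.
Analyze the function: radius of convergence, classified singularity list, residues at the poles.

Denominator factor (ε**2 + 6*ε/7 + 1/4)^3: discriminant -13/49, complex-conjugate roots (-3/7) + ((1/14)*sqrt(13))*i and (-3/7) - ((1/14)*sqrt(13))*i; poles of order 3, moduli 1/2 and 1/2.
The radius of convergence is the smallest modulus among the singular points: 1/2.
The factor ε**2 + 6*ε/7 + 1/4 splits as (ε - a)(ε - a') with a = (-3/7) - ((1/14)*sqrt(13))*i, a' = (-3/7) + ((1/14)*sqrt(13))*i. At the order-3 pole a set g(ε) = (ε - a)^3*f(ε) = [19/6 - 31*ε/22] / (ε - a')^3.
Order-3 pole: residue = g''(a)/2; g''((-3/7) - ((1/14)*sqrt(13))*i) = ((643468/1859)*sqrt(13))*i, so the residue is ((321734/1859)*sqrt(13))*i.
The factor ε**2 + 6*ε/7 + 1/4 splits as (ε - a)(ε - a') with a = (-3/7) + ((1/14)*sqrt(13))*i, a' = (-3/7) - ((1/14)*sqrt(13))*i. At the order-3 pole a set g(ε) = (ε - a)^3*f(ε) = [19/6 - 31*ε/22] / (ε - a')^3.
Order-3 pole: residue = g''(a)/2; g''((-3/7) + ((1/14)*sqrt(13))*i) = -((643468/1859)*sqrt(13))*i, so the residue is -((321734/1859)*sqrt(13))*i.
List the singular points by increasing real part (a conjugate pair: the negative imaginary part first).

Radius of convergence at 0: 1/2.
At (-3/7) - ((1/14)*sqrt(13))*i: a pole of order 3; residue ((321734/1859)*sqrt(13))*i.
At (-3/7) + ((1/14)*sqrt(13))*i: a pole of order 3; residue -((321734/1859)*sqrt(13))*i.


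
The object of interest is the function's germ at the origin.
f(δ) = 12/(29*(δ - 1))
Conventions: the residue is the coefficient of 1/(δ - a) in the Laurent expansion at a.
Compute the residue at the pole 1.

At the order-1 pole 1 set g(δ) = (δ - (1))*f(δ) = 12/29.
Simple pole: residue = g(a) at a = 1, which is 12/29.

The residue is 12/29.


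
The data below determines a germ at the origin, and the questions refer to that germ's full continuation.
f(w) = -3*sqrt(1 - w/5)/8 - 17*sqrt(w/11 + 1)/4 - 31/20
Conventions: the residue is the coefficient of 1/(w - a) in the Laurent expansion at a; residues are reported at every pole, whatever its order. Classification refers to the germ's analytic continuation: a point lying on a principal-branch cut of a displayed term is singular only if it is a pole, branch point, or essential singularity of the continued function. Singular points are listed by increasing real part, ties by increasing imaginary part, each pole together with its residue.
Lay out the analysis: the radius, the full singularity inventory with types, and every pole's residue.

Branch term (-17/4)*sqrt(1 - w/(-11)): its argument vanishes at w = -11, a square-root branch point, modulus 11.
Branch term (-3/8)*sqrt(1 - w/(5)): its argument vanishes at w = 5, a square-root branch point, modulus 5.
The radius of convergence is the smallest modulus among the singular points: 5.
List the singular points by increasing real part (a conjugate pair: the negative imaginary part first).

Radius of convergence at 0: 5.
At -11: an algebraic (square-root) branch point.
At 5: an algebraic (square-root) branch point.


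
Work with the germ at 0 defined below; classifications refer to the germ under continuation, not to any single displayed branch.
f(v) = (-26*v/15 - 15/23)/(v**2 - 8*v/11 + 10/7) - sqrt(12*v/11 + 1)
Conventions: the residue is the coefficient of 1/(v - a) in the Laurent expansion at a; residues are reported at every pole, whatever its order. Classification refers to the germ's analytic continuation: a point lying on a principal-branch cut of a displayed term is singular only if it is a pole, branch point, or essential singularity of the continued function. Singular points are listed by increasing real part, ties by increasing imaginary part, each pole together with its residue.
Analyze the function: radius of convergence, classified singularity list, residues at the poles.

Denominator factor (v**2 - 8*v/11 + 10/7): discriminant -4392/847, complex-conjugate roots (4/11) + ((3/77)*sqrt(854))*i and (4/11) - ((3/77)*sqrt(854))*i; poles of order 1, moduli (1/7)*sqrt(70) and (1/7)*sqrt(70).
Branch term (-1)*sqrt(1 - v/(-11/12)): its argument vanishes at v = -11/12, a square-root branch point, modulus 11/12.
The radius of convergence is the smallest modulus among the singular points: 11/12.
The branch term is analytic at (4/11) - ((3/77)*sqrt(854))*i and contributes nothing to the residue; only the rational part matters.
The factor v**2 - 8*v/11 + 10/7 splits as (v - a)(v - a') with a = (4/11) - ((3/77)*sqrt(854))*i, a' = (4/11) + ((3/77)*sqrt(854))*i. At the order-1 pole a set g(v) = (v - a)*(rational part) = [-26*v/15 - 15/23] / (v - a').
Simple pole: residue = g(a) at a = (4/11) - ((3/77)*sqrt(854))*i, which is (-13/15) - ((4867/252540)*sqrt(854))*i.
The branch term is analytic at (4/11) + ((3/77)*sqrt(854))*i and contributes nothing to the residue; only the rational part matters.
The factor v**2 - 8*v/11 + 10/7 splits as (v - a)(v - a') with a = (4/11) + ((3/77)*sqrt(854))*i, a' = (4/11) - ((3/77)*sqrt(854))*i. At the order-1 pole a set g(v) = (v - a)*(rational part) = [-26*v/15 - 15/23] / (v - a').
Simple pole: residue = g(a) at a = (4/11) + ((3/77)*sqrt(854))*i, which is (-13/15) + ((4867/252540)*sqrt(854))*i.
List the singular points by increasing real part (a conjugate pair: the negative imaginary part first).

Radius of convergence at 0: 11/12.
At -11/12: an algebraic (square-root) branch point.
At (4/11) - ((3/77)*sqrt(854))*i: a pole of order 1; residue (-13/15) - ((4867/252540)*sqrt(854))*i.
At (4/11) + ((3/77)*sqrt(854))*i: a pole of order 1; residue (-13/15) + ((4867/252540)*sqrt(854))*i.


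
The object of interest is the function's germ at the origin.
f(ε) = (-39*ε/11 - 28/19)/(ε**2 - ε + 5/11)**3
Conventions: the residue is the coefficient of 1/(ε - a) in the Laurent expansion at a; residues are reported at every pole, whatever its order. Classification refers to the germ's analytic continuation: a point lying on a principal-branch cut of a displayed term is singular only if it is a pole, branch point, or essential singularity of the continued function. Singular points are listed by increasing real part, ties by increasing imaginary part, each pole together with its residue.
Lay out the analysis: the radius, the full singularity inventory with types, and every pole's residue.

Denominator factor (ε**2 - ε + 5/11)^3: discriminant -9/11, complex-conjugate roots (1/2) + ((3/22)*sqrt(11))*i and (1/2) - ((3/22)*sqrt(11))*i; poles of order 3, moduli (1/11)*sqrt(55) and (1/11)*sqrt(55).
The radius of convergence is the smallest modulus among the singular points: (1/11)*sqrt(55).
The factor ε**2 - ε + 5/11 splits as (ε - a)(ε - a') with a = (1/2) - ((3/22)*sqrt(11))*i, a' = (1/2) + ((3/22)*sqrt(11))*i. At the order-3 pole a set g(ε) = (ε - a)^3*f(ε) = [-39*ε/11 - 28/19] / (ε - a')^3.
Order-3 pole: residue = g''(a)/2; g''((1/2) - ((3/22)*sqrt(11))*i) = -((29854/1539)*sqrt(11))*i, so the residue is -((14927/1539)*sqrt(11))*i.
The factor ε**2 - ε + 5/11 splits as (ε - a)(ε - a') with a = (1/2) + ((3/22)*sqrt(11))*i, a' = (1/2) - ((3/22)*sqrt(11))*i. At the order-3 pole a set g(ε) = (ε - a)^3*f(ε) = [-39*ε/11 - 28/19] / (ε - a')^3.
Order-3 pole: residue = g''(a)/2; g''((1/2) + ((3/22)*sqrt(11))*i) = ((29854/1539)*sqrt(11))*i, so the residue is ((14927/1539)*sqrt(11))*i.
List the singular points by increasing real part (a conjugate pair: the negative imaginary part first).

Radius of convergence at 0: (1/11)*sqrt(55).
At (1/2) - ((3/22)*sqrt(11))*i: a pole of order 3; residue -((14927/1539)*sqrt(11))*i.
At (1/2) + ((3/22)*sqrt(11))*i: a pole of order 3; residue ((14927/1539)*sqrt(11))*i.
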